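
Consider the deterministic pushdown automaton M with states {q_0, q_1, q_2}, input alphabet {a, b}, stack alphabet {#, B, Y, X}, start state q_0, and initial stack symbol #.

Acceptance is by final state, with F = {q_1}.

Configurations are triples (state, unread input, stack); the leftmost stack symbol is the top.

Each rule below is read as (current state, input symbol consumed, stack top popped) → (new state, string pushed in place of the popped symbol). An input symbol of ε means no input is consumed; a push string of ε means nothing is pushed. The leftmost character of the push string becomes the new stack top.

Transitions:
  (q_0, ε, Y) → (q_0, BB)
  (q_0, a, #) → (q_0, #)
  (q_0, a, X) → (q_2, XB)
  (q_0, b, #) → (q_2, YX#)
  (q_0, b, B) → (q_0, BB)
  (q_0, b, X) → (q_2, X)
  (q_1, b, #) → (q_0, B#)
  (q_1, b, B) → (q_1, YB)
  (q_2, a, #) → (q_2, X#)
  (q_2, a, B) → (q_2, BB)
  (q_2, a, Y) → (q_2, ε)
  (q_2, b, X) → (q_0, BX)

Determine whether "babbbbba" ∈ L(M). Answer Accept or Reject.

(q_0, babbbbba, #)
  read b, top #: go to q_2, push YX# → (q_2, abbbbba, YX#)
  read a, top Y: go to q_2, push ε → (q_2, bbbbba, X#)
  read b, top X: go to q_0, push BX → (q_0, bbbba, BX#)
  read b, top B: go to q_0, push BB → (q_0, bbba, BBX#)
  read b, top B: go to q_0, push BB → (q_0, bba, BBBX#)
  read b, top B: go to q_0, push BB → (q_0, ba, BBBBX#)
  read b, top B: go to q_0, push BB → (q_0, a, BBBBBX#)
No transition applies at (q_0, a, BBBBBX#); input not fully consumed.

Reject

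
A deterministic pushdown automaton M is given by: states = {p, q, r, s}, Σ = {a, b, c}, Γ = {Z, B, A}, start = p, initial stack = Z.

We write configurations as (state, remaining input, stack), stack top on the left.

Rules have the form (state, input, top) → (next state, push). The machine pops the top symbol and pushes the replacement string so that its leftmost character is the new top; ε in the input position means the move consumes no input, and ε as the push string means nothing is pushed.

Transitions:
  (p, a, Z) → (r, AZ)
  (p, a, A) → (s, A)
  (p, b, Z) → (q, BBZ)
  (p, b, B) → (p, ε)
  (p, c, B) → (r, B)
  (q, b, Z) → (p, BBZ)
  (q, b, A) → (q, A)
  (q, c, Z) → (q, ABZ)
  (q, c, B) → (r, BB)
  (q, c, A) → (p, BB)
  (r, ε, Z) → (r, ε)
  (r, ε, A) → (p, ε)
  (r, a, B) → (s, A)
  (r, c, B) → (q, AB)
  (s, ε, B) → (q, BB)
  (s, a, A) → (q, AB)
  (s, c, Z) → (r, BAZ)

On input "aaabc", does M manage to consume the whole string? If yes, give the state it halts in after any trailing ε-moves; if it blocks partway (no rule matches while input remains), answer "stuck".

(p, aaabc, Z) ⊢ (r, aabc, AZ) ⊢ (p, aabc, Z) ⊢ (r, abc, AZ) ⊢ (p, abc, Z) ⊢ (r, bc, AZ) ⊢ (p, bc, Z) ⊢ (q, c, BBZ) ⊢ (r, ε, BBBZ)
All input consumed; M is in state r.

r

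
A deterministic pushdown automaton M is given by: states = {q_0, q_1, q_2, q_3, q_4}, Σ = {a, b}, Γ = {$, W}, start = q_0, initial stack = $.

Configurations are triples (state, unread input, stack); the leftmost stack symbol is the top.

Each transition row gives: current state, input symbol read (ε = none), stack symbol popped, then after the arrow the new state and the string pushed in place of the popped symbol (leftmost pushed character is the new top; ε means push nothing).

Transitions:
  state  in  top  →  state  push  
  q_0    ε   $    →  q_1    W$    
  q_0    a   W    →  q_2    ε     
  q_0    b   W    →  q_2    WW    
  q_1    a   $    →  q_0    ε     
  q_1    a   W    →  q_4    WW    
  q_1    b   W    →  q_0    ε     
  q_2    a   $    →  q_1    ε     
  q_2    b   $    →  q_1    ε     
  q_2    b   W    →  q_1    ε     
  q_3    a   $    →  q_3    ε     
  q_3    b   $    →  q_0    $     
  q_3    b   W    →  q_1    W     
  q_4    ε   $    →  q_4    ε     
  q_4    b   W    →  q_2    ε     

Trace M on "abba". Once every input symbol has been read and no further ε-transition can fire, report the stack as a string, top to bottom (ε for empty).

(q_0, abba, $)
  ε-move, top $: go to q_1, push W$ → (q_1, abba, W$)
  read a, top W: go to q_4, push WW → (q_4, bba, WW$)
  read b, top W: go to q_2, push ε → (q_2, ba, W$)
  read b, top W: go to q_1, push ε → (q_1, a, $)
  read a, top $: go to q_0, push ε → (q_0, ε, ε)
All input consumed in state q_0 with stack ε.

ε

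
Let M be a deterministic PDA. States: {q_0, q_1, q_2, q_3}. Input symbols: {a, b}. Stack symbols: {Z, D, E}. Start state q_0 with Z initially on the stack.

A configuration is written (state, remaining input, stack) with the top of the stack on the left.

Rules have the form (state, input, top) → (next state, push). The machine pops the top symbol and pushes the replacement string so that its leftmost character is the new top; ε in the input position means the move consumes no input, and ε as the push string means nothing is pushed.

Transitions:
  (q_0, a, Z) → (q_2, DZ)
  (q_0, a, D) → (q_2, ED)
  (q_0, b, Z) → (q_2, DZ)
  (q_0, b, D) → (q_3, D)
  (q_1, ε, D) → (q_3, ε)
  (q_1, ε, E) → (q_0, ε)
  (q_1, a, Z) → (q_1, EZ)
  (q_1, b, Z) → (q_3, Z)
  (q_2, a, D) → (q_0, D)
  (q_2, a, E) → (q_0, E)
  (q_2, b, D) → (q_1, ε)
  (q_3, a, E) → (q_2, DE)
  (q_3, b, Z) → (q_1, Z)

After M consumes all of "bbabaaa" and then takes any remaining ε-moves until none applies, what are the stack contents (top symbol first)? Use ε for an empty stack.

EDZ

(q_0, bbabaaa, Z)
  read b, top Z: go to q_2, push DZ → (q_2, babaaa, DZ)
  read b, top D: go to q_1, push ε → (q_1, abaaa, Z)
  read a, top Z: go to q_1, push EZ → (q_1, baaa, EZ)
  ε-move, top E: go to q_0, push ε → (q_0, baaa, Z)
  read b, top Z: go to q_2, push DZ → (q_2, aaa, DZ)
  read a, top D: go to q_0, push D → (q_0, aa, DZ)
  read a, top D: go to q_2, push ED → (q_2, a, EDZ)
  read a, top E: go to q_0, push E → (q_0, ε, EDZ)
All input consumed in state q_0 with stack EDZ.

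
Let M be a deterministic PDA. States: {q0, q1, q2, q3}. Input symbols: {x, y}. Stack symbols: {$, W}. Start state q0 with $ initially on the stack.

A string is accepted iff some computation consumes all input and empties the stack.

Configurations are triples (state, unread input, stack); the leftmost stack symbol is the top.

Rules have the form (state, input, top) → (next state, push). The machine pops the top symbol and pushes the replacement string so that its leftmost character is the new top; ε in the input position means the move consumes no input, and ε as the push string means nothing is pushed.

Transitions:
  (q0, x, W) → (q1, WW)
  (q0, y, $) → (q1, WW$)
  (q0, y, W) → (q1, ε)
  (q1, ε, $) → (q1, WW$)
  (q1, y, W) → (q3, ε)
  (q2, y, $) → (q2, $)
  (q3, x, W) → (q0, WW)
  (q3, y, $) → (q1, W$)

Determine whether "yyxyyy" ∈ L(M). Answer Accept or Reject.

(q0, yyxyyy, $)
  read y, top $: go to q1, push WW$ → (q1, yxyyy, WW$)
  read y, top W: go to q3, push ε → (q3, xyyy, W$)
  read x, top W: go to q0, push WW → (q0, yyy, WW$)
  read y, top W: go to q1, push ε → (q1, yy, W$)
  read y, top W: go to q3, push ε → (q3, y, $)
  read y, top $: go to q1, push W$ → (q1, ε, W$)
All input consumed; stack is W$, not empty, and no further ε-move applies.

Reject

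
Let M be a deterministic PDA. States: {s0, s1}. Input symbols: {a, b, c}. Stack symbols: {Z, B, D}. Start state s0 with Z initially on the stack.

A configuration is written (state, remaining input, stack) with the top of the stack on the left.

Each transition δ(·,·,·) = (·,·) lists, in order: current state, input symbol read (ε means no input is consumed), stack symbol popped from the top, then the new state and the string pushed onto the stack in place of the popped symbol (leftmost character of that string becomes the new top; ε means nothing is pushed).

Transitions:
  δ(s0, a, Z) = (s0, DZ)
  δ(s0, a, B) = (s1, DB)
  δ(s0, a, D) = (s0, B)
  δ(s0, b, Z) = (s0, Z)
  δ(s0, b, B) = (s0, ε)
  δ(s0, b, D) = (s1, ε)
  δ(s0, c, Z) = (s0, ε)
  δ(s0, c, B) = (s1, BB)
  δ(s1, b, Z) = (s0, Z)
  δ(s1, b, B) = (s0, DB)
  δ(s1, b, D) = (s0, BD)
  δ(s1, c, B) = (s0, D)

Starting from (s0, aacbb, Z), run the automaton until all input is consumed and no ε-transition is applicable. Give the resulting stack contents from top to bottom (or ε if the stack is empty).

(s0, aacbb, Z)
  read a, top Z: go to s0, push DZ → (s0, acbb, DZ)
  read a, top D: go to s0, push B → (s0, cbb, BZ)
  read c, top B: go to s1, push BB → (s1, bb, BBZ)
  read b, top B: go to s0, push DB → (s0, b, DBBZ)
  read b, top D: go to s1, push ε → (s1, ε, BBZ)
All input consumed in state s1 with stack BBZ.

BBZ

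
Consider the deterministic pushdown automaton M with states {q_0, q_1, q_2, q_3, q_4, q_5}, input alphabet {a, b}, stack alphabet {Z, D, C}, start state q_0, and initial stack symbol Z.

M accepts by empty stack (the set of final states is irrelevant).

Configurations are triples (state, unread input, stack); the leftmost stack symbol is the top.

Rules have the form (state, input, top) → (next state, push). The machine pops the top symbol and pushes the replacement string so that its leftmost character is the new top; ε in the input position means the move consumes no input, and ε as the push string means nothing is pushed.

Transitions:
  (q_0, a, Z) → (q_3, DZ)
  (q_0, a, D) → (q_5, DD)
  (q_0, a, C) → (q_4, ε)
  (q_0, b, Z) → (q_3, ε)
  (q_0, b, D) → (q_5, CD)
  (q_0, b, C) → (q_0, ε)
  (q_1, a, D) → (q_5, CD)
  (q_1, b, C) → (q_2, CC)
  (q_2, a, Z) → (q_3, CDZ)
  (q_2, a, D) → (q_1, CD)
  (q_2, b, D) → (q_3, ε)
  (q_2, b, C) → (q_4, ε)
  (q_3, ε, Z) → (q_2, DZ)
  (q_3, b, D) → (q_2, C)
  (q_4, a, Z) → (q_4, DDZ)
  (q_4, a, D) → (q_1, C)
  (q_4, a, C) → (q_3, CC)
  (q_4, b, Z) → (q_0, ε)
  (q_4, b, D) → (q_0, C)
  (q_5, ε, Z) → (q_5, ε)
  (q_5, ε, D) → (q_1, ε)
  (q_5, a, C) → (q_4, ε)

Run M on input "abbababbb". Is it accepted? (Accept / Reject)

Accept

(q_0, abbababbb, Z)
  read a, top Z: go to q_3, push DZ → (q_3, bbababbb, DZ)
  read b, top D: go to q_2, push C → (q_2, bababbb, CZ)
  read b, top C: go to q_4, push ε → (q_4, ababbb, Z)
  read a, top Z: go to q_4, push DDZ → (q_4, babbb, DDZ)
  read b, top D: go to q_0, push C → (q_0, abbb, CDZ)
  read a, top C: go to q_4, push ε → (q_4, bbb, DZ)
  read b, top D: go to q_0, push C → (q_0, bb, CZ)
  read b, top C: go to q_0, push ε → (q_0, b, Z)
  read b, top Z: go to q_3, push ε → (q_3, ε, ε)
All input consumed and the stack is empty.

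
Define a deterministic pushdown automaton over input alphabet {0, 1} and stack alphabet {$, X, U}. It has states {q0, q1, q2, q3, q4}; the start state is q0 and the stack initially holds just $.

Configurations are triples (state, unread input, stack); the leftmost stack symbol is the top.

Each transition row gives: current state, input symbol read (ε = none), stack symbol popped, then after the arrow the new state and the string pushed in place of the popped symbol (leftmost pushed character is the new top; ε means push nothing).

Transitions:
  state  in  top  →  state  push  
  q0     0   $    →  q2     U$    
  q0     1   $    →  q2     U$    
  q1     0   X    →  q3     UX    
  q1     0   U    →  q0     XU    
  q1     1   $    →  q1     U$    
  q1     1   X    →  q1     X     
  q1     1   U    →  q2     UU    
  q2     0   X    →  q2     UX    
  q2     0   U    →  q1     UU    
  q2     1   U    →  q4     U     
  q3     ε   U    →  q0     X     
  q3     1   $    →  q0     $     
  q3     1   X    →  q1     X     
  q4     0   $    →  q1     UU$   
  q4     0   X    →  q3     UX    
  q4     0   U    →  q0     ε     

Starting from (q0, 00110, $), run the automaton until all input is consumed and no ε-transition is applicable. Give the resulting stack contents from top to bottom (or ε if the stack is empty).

UU$

(q0, 00110, $)
  read 0, top $: go to q2, push U$ → (q2, 0110, U$)
  read 0, top U: go to q1, push UU → (q1, 110, UU$)
  read 1, top U: go to q2, push UU → (q2, 10, UUU$)
  read 1, top U: go to q4, push U → (q4, 0, UUU$)
  read 0, top U: go to q0, push ε → (q0, ε, UU$)
All input consumed in state q0 with stack UU$.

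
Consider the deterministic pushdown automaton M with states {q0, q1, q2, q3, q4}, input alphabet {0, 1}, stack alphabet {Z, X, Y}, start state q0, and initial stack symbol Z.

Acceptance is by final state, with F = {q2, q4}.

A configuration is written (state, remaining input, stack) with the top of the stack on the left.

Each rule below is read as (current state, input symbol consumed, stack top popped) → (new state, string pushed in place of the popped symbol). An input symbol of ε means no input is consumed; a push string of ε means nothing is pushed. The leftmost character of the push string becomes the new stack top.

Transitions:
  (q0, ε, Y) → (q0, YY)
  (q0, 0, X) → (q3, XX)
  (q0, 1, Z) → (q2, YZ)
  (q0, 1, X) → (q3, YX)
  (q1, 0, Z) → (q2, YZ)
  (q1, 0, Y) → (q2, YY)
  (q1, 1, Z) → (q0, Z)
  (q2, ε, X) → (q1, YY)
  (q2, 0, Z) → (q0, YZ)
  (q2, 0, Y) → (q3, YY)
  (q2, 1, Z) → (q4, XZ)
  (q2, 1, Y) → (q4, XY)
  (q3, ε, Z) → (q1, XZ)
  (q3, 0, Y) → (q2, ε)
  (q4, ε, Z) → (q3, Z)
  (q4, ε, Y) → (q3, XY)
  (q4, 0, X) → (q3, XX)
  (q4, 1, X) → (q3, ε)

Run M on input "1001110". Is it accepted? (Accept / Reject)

Reject

(q0, 1001110, Z) ⊢ (q2, 001110, YZ) ⊢ (q3, 01110, YYZ) ⊢ (q2, 1110, YZ) ⊢ (q4, 110, XYZ) ⊢ (q3, 10, YZ)
No transition applies at (q3, 10, YZ); input not fully consumed.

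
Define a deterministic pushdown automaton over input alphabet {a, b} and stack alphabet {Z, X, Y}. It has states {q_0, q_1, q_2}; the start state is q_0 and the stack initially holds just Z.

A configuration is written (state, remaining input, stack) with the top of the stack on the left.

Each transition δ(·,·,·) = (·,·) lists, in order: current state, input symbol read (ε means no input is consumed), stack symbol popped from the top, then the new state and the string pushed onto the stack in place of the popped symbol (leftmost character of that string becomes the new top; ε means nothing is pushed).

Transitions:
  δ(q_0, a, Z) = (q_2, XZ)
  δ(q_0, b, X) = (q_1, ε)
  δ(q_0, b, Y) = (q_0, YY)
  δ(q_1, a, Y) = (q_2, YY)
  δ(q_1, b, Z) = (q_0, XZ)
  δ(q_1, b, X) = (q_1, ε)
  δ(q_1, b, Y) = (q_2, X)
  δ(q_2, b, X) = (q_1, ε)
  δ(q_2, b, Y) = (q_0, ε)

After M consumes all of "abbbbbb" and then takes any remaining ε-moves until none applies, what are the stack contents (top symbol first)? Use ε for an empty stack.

XZ

(q_0, abbbbbb, Z)
  read a, top Z: go to q_2, push XZ → (q_2, bbbbbb, XZ)
  read b, top X: go to q_1, push ε → (q_1, bbbbb, Z)
  read b, top Z: go to q_0, push XZ → (q_0, bbbb, XZ)
  read b, top X: go to q_1, push ε → (q_1, bbb, Z)
  read b, top Z: go to q_0, push XZ → (q_0, bb, XZ)
  read b, top X: go to q_1, push ε → (q_1, b, Z)
  read b, top Z: go to q_0, push XZ → (q_0, ε, XZ)
All input consumed in state q_0 with stack XZ.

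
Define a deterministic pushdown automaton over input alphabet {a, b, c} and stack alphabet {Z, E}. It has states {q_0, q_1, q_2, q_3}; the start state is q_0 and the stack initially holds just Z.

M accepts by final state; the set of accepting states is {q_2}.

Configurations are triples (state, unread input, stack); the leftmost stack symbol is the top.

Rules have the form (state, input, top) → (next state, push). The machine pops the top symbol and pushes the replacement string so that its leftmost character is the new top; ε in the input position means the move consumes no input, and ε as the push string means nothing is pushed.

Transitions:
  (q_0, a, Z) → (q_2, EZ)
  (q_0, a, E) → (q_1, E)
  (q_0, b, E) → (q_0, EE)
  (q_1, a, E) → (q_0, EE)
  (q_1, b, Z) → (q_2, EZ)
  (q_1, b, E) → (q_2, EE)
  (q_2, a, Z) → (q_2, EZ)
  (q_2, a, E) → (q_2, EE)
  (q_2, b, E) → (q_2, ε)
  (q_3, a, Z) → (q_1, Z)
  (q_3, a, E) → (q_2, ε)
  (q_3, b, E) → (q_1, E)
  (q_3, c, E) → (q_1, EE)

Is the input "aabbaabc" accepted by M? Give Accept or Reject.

(q_0, aabbaabc, Z)
  read a, top Z: go to q_2, push EZ → (q_2, abbaabc, EZ)
  read a, top E: go to q_2, push EE → (q_2, bbaabc, EEZ)
  read b, top E: go to q_2, push ε → (q_2, baabc, EZ)
  read b, top E: go to q_2, push ε → (q_2, aabc, Z)
  read a, top Z: go to q_2, push EZ → (q_2, abc, EZ)
  read a, top E: go to q_2, push EE → (q_2, bc, EEZ)
  read b, top E: go to q_2, push ε → (q_2, c, EZ)
No transition applies at (q_2, c, EZ); input not fully consumed.

Reject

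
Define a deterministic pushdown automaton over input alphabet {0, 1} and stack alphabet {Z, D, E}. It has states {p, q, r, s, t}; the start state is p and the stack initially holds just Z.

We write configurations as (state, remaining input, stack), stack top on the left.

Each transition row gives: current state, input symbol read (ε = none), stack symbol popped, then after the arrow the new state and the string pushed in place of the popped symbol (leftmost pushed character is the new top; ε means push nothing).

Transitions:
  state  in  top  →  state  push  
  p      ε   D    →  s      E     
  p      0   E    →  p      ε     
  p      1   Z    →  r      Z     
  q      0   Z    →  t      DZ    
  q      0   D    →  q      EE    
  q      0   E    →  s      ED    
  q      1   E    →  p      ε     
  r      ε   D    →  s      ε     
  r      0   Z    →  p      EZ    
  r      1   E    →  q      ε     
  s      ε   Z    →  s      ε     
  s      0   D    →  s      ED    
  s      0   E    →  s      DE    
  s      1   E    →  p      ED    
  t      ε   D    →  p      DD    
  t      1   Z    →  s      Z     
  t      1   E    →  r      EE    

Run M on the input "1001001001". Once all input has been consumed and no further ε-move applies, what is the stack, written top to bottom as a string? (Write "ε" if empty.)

(p, 1001001001, Z)
  read 1, top Z: go to r, push Z → (r, 001001001, Z)
  read 0, top Z: go to p, push EZ → (p, 01001001, EZ)
  read 0, top E: go to p, push ε → (p, 1001001, Z)
  read 1, top Z: go to r, push Z → (r, 001001, Z)
  read 0, top Z: go to p, push EZ → (p, 01001, EZ)
  read 0, top E: go to p, push ε → (p, 1001, Z)
  read 1, top Z: go to r, push Z → (r, 001, Z)
  read 0, top Z: go to p, push EZ → (p, 01, EZ)
  read 0, top E: go to p, push ε → (p, 1, Z)
  read 1, top Z: go to r, push Z → (r, ε, Z)
All input consumed in state r with stack Z.

Z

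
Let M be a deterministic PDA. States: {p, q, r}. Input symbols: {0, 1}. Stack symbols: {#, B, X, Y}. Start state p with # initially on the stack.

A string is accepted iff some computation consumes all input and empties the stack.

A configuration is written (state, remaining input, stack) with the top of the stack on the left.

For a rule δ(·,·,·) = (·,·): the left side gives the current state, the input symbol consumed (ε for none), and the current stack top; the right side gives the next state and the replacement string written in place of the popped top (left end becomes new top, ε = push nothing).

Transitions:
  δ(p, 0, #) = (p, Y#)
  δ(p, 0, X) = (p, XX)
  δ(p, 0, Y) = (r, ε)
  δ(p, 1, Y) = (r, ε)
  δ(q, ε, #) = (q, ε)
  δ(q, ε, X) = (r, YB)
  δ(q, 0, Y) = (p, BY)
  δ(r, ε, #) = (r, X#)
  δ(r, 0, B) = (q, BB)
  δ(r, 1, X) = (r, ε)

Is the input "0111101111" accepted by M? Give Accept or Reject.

(p, 0111101111, #)
  read 0, top #: go to p, push Y# → (p, 111101111, Y#)
  read 1, top Y: go to r, push ε → (r, 11101111, #)
  ε-move, top #: go to r, push X# → (r, 11101111, X#)
  read 1, top X: go to r, push ε → (r, 1101111, #)
  ε-move, top #: go to r, push X# → (r, 1101111, X#)
  read 1, top X: go to r, push ε → (r, 101111, #)
  ε-move, top #: go to r, push X# → (r, 101111, X#)
  read 1, top X: go to r, push ε → (r, 01111, #)
  ε-move, top #: go to r, push X# → (r, 01111, X#)
No transition applies at (r, 01111, X#); input not fully consumed.

Reject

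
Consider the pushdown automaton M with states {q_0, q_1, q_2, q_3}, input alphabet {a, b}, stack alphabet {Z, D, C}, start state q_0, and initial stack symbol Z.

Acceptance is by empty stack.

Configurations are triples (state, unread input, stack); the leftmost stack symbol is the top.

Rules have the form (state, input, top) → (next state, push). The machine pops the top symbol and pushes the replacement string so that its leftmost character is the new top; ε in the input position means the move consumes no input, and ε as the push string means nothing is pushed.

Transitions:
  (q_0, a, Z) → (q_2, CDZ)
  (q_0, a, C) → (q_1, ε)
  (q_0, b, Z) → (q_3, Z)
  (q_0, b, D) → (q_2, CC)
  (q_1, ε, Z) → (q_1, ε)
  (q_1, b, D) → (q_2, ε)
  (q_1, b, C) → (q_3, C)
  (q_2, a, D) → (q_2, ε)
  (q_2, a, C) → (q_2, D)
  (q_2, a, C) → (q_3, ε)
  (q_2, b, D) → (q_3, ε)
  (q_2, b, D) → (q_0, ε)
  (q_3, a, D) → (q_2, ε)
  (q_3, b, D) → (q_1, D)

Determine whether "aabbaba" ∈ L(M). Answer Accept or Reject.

Accept

One accepting computation: (q_0, aabbaba, Z) ⊢ (q_2, abbaba, CDZ) ⊢ (q_2, bbaba, DDZ) ⊢ (q_0, baba, DZ) ⊢ (q_2, aba, CCZ) ⊢ (q_2, ba, DCZ) ⊢ (q_0, a, CZ) ⊢ (q_1, ε, Z) ⊢ (q_1, ε, ε)
All input consumed and the stack is empty.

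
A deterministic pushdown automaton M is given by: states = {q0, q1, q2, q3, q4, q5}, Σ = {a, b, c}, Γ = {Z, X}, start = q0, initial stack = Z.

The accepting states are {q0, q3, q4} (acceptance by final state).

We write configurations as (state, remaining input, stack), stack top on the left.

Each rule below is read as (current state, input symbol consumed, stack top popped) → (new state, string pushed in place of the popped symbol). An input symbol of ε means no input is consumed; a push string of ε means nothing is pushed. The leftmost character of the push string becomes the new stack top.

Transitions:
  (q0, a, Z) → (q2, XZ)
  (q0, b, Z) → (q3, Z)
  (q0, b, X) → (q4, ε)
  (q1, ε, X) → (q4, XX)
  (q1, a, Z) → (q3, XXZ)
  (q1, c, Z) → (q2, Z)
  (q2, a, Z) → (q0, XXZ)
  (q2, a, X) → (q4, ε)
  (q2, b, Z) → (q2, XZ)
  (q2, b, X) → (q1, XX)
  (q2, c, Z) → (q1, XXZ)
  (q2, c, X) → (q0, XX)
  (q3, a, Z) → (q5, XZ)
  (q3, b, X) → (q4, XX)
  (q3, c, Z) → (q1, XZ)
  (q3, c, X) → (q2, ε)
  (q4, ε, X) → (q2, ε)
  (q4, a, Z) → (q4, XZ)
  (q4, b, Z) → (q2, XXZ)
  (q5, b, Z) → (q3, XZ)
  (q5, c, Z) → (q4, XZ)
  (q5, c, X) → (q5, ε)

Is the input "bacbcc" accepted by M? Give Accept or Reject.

Accept

(q0, bacbcc, Z)
  read b, top Z: go to q3, push Z → (q3, acbcc, Z)
  read a, top Z: go to q5, push XZ → (q5, cbcc, XZ)
  read c, top X: go to q5, push ε → (q5, bcc, Z)
  read b, top Z: go to q3, push XZ → (q3, cc, XZ)
  read c, top X: go to q2, push ε → (q2, c, Z)
  read c, top Z: go to q1, push XXZ → (q1, ε, XXZ)
  ε-move, top X: go to q4, push XX → (q4, ε, XXXZ)
All input consumed; state q4 ∈ F.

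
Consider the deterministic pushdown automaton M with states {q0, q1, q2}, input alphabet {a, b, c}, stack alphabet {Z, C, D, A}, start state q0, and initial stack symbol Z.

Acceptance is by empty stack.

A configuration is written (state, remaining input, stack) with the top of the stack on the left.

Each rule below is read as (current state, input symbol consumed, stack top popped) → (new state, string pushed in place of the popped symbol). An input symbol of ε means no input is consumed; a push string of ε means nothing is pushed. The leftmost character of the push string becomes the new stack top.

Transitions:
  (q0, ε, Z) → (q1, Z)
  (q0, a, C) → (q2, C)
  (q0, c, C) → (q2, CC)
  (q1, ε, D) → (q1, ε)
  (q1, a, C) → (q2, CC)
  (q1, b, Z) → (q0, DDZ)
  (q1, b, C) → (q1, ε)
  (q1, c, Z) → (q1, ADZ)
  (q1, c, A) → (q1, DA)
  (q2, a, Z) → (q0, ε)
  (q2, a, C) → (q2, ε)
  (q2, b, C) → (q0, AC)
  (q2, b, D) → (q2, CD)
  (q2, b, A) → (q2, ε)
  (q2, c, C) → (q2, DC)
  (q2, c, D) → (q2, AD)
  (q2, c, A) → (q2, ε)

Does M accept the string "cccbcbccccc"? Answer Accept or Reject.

(q0, cccbcbccccc, Z)
  ε-move, top Z: go to q1, push Z → (q1, cccbcbccccc, Z)
  read c, top Z: go to q1, push ADZ → (q1, ccbcbccccc, ADZ)
  read c, top A: go to q1, push DA → (q1, cbcbccccc, DADZ)
  ε-move, top D: go to q1, push ε → (q1, cbcbccccc, ADZ)
  read c, top A: go to q1, push DA → (q1, bcbccccc, DADZ)
  ε-move, top D: go to q1, push ε → (q1, bcbccccc, ADZ)
No transition applies at (q1, bcbccccc, ADZ); input not fully consumed.

Reject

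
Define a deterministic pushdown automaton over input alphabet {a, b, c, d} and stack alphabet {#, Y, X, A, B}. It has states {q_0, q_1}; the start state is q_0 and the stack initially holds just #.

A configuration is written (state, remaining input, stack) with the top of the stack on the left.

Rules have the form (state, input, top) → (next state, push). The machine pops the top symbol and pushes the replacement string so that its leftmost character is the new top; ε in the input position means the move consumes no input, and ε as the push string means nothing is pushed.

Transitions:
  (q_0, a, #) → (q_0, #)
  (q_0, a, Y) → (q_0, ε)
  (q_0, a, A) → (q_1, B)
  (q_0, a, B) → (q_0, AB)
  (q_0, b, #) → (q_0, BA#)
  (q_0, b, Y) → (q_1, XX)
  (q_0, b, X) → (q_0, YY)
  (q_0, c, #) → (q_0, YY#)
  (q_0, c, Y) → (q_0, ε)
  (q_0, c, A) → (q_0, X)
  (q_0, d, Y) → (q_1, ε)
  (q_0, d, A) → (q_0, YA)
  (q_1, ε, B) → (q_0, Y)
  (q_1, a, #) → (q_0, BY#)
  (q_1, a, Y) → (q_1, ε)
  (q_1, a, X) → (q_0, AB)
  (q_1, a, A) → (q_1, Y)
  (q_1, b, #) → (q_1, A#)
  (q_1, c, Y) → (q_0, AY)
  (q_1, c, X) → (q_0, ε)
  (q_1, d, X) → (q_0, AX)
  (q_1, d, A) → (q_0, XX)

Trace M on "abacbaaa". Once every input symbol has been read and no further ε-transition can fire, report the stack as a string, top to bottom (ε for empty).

ABA#

(q_0, abacbaaa, #)
  read a, top #: go to q_0, push # → (q_0, bacbaaa, #)
  read b, top #: go to q_0, push BA# → (q_0, acbaaa, BA#)
  read a, top B: go to q_0, push AB → (q_0, cbaaa, ABA#)
  read c, top A: go to q_0, push X → (q_0, baaa, XBA#)
  read b, top X: go to q_0, push YY → (q_0, aaa, YYBA#)
  read a, top Y: go to q_0, push ε → (q_0, aa, YBA#)
  read a, top Y: go to q_0, push ε → (q_0, a, BA#)
  read a, top B: go to q_0, push AB → (q_0, ε, ABA#)
All input consumed in state q_0 with stack ABA#.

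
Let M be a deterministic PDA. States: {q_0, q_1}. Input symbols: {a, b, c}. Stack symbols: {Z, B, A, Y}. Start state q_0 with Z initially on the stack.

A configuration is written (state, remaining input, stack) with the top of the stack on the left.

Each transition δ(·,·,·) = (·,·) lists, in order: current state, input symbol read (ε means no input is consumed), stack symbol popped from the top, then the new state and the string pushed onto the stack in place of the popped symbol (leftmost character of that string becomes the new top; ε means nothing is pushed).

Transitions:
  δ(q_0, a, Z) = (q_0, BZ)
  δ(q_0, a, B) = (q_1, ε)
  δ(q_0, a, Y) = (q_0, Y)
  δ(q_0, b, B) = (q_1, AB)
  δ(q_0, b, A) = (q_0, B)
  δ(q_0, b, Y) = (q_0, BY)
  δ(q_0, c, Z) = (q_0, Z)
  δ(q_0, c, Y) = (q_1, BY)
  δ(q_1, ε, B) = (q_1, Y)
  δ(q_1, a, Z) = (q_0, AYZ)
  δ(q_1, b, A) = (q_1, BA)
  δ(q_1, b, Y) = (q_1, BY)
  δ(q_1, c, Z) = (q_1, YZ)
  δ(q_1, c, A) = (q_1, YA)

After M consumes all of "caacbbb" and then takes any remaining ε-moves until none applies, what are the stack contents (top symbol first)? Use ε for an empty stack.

YYYYZ

(q_0, caacbbb, Z)
  read c, top Z: go to q_0, push Z → (q_0, aacbbb, Z)
  read a, top Z: go to q_0, push BZ → (q_0, acbbb, BZ)
  read a, top B: go to q_1, push ε → (q_1, cbbb, Z)
  read c, top Z: go to q_1, push YZ → (q_1, bbb, YZ)
  read b, top Y: go to q_1, push BY → (q_1, bb, BYZ)
  ε-move, top B: go to q_1, push Y → (q_1, bb, YYZ)
  read b, top Y: go to q_1, push BY → (q_1, b, BYYZ)
  ε-move, top B: go to q_1, push Y → (q_1, b, YYYZ)
  read b, top Y: go to q_1, push BY → (q_1, ε, BYYYZ)
  ε-move, top B: go to q_1, push Y → (q_1, ε, YYYYZ)
All input consumed in state q_1 with stack YYYYZ.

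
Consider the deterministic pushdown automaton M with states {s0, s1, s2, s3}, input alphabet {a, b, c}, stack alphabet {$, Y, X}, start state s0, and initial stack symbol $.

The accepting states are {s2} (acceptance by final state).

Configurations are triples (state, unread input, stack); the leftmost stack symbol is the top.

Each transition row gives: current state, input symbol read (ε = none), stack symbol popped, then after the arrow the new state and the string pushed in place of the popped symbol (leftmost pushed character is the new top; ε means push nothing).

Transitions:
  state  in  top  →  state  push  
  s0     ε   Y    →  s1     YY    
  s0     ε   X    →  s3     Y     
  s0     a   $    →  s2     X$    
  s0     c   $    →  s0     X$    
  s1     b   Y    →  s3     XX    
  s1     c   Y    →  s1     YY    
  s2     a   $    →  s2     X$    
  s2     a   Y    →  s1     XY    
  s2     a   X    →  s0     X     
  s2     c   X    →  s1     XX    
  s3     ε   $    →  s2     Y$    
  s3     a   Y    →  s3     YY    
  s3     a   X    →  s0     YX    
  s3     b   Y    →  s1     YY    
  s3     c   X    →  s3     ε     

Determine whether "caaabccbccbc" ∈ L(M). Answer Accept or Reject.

(s0, caaabccbccbc, $)
  read c, top $: go to s0, push X$ → (s0, aaabccbccbc, X$)
  ε-move, top X: go to s3, push Y → (s3, aaabccbccbc, Y$)
  read a, top Y: go to s3, push YY → (s3, aabccbccbc, YY$)
  read a, top Y: go to s3, push YY → (s3, abccbccbc, YYY$)
  read a, top Y: go to s3, push YY → (s3, bccbccbc, YYYY$)
  read b, top Y: go to s1, push YY → (s1, ccbccbc, YYYYY$)
  read c, top Y: go to s1, push YY → (s1, cbccbc, YYYYYY$)
  read c, top Y: go to s1, push YY → (s1, bccbc, YYYYYYY$)
  read b, top Y: go to s3, push XX → (s3, ccbc, XXYYYYYY$)
  read c, top X: go to s3, push ε → (s3, cbc, XYYYYYY$)
  read c, top X: go to s3, push ε → (s3, bc, YYYYYY$)
  read b, top Y: go to s1, push YY → (s1, c, YYYYYYY$)
  read c, top Y: go to s1, push YY → (s1, ε, YYYYYYYY$)
All input consumed; state s1 ∉ F and no further ε-move applies.

Reject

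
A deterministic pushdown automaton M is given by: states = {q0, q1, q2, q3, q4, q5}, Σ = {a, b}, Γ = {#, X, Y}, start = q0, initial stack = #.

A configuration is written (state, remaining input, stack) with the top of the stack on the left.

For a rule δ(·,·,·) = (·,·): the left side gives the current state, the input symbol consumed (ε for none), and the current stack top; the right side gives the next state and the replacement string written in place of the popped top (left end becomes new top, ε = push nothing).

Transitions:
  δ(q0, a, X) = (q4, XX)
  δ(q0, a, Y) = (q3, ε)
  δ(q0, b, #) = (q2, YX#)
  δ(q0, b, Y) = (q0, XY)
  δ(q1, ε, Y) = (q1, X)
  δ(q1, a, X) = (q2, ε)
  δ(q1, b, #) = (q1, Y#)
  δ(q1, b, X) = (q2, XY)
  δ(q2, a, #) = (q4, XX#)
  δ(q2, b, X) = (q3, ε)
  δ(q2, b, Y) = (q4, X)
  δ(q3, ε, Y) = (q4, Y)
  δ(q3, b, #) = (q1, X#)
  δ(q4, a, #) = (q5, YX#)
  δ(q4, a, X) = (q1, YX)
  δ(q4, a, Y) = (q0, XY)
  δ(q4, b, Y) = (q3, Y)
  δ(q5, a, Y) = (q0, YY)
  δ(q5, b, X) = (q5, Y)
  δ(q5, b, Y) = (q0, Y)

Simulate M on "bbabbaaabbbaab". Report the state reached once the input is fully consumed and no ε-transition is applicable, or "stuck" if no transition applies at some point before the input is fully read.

stuck

(q0, bbabbaaabbbaab, #)
  read b, top #: go to q2, push YX# → (q2, babbaaabbbaab, YX#)
  read b, top Y: go to q4, push X → (q4, abbaaabbbaab, XX#)
  read a, top X: go to q1, push YX → (q1, bbaaabbbaab, YXX#)
  ε-move, top Y: go to q1, push X → (q1, bbaaabbbaab, XXX#)
  read b, top X: go to q2, push XY → (q2, baaabbbaab, XYXX#)
  read b, top X: go to q3, push ε → (q3, aaabbbaab, YXX#)
  ε-move, top Y: go to q4, push Y → (q4, aaabbbaab, YXX#)
  read a, top Y: go to q0, push XY → (q0, aabbbaab, XYXX#)
  read a, top X: go to q4, push XX → (q4, abbbaab, XXYXX#)
  read a, top X: go to q1, push YX → (q1, bbbaab, YXXYXX#)
  ε-move, top Y: go to q1, push X → (q1, bbbaab, XXXYXX#)
  read b, top X: go to q2, push XY → (q2, bbaab, XYXXYXX#)
  read b, top X: go to q3, push ε → (q3, baab, YXXYXX#)
  ε-move, top Y: go to q4, push Y → (q4, baab, YXXYXX#)
  read b, top Y: go to q3, push Y → (q3, aab, YXXYXX#)
  ε-move, top Y: go to q4, push Y → (q4, aab, YXXYXX#)
  read a, top Y: go to q0, push XY → (q0, ab, XYXXYXX#)
  read a, top X: go to q4, push XX → (q4, b, XXYXXYXX#)
No transition for (q4, b, top X); M blocks with input b remaining.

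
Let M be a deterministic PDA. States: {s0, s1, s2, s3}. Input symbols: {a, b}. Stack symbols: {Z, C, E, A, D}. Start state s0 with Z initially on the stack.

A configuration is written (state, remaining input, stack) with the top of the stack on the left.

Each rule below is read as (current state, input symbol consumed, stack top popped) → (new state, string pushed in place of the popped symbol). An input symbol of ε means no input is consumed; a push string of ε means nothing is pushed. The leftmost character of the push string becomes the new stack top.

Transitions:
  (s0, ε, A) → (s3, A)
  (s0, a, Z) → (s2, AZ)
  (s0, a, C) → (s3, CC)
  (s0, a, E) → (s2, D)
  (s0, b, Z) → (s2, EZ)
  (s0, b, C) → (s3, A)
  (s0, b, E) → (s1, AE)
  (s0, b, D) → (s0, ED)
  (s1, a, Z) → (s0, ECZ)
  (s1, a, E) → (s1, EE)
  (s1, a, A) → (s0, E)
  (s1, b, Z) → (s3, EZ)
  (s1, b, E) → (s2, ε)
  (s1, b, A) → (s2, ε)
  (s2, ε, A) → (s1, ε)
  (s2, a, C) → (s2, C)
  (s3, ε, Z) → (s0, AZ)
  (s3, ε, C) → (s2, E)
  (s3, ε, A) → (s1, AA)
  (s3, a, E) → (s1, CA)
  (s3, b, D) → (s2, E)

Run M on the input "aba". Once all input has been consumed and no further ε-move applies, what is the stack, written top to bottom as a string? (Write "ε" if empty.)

CAZ

(s0, aba, Z)
  read a, top Z: go to s2, push AZ → (s2, ba, AZ)
  ε-move, top A: go to s1, push ε → (s1, ba, Z)
  read b, top Z: go to s3, push EZ → (s3, a, EZ)
  read a, top E: go to s1, push CA → (s1, ε, CAZ)
All input consumed in state s1 with stack CAZ.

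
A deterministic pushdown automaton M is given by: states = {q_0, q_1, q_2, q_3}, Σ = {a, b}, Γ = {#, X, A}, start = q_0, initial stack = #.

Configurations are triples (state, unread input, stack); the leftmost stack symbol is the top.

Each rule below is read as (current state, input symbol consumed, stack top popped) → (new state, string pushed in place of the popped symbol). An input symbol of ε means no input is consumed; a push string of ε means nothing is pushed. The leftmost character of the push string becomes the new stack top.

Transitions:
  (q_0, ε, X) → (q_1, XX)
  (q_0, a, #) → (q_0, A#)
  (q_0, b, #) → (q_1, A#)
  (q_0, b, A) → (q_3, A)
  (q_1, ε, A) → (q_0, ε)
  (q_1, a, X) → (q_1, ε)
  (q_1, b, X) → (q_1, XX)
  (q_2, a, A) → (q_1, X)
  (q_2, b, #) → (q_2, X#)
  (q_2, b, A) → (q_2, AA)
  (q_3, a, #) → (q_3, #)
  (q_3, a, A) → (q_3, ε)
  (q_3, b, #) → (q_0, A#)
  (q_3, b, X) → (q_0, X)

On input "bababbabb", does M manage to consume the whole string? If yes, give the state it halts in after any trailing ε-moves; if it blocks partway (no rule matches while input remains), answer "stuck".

(q_0, bababbabb, #) ⊢ (q_1, ababbabb, A#) ⊢ (q_0, ababbabb, #) ⊢ (q_0, babbabb, A#) ⊢ (q_3, abbabb, A#) ⊢ (q_3, bbabb, #) ⊢ (q_0, babb, A#) ⊢ (q_3, abb, A#) ⊢ (q_3, bb, #) ⊢ (q_0, b, A#) ⊢ (q_3, ε, A#)
All input consumed; M is in state q_3.

q_3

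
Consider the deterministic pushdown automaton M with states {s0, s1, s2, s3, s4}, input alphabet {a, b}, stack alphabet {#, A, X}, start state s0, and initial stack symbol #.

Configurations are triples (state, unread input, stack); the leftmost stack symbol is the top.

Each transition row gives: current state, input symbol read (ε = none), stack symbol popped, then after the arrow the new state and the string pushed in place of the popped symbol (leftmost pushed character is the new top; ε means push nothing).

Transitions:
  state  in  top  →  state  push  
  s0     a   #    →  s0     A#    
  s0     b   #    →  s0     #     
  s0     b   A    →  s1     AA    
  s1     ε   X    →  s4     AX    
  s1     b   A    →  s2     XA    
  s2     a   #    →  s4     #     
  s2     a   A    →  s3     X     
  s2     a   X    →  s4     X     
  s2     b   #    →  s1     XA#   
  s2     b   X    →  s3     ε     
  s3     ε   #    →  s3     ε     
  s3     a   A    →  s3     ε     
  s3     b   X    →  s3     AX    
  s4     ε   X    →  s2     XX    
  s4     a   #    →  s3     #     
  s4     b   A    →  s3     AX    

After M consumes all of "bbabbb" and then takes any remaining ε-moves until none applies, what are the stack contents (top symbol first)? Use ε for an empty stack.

AA#

(s0, bbabbb, #)
  read b, top #: go to s0, push # → (s0, babbb, #)
  read b, top #: go to s0, push # → (s0, abbb, #)
  read a, top #: go to s0, push A# → (s0, bbb, A#)
  read b, top A: go to s1, push AA → (s1, bb, AA#)
  read b, top A: go to s2, push XA → (s2, b, XAA#)
  read b, top X: go to s3, push ε → (s3, ε, AA#)
All input consumed in state s3 with stack AA#.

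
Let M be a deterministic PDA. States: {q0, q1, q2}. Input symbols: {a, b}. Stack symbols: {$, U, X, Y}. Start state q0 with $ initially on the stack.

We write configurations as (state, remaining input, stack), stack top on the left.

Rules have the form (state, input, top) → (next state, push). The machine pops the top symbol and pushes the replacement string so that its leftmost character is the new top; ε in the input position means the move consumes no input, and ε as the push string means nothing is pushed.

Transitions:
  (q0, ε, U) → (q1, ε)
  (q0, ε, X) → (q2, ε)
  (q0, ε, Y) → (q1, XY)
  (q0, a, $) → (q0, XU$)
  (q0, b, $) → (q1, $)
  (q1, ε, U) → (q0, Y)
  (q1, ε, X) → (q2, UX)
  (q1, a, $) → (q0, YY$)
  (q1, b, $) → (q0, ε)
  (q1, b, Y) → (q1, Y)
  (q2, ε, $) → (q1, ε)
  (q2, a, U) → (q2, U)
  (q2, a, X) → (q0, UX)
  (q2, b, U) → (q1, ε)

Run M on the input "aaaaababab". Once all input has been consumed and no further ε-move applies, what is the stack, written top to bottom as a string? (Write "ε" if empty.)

UXYY$

(q0, aaaaababab, $) ⊢ (q0, aaaababab, XU$) ⊢ (q2, aaaababab, U$) ⊢ (q2, aaababab, U$) ⊢ (q2, aababab, U$) ⊢ (q2, ababab, U$) ⊢ (q2, babab, U$) ⊢ (q1, abab, $) ⊢ (q0, bab, YY$) ⊢ (q1, bab, XYY$) ⊢ (q2, bab, UXYY$) ⊢ (q1, ab, XYY$) ⊢ (q2, ab, UXYY$) ⊢ (q2, b, UXYY$) ⊢ (q1, ε, XYY$) ⊢ (q2, ε, UXYY$)
All input consumed in state q2 with stack UXYY$.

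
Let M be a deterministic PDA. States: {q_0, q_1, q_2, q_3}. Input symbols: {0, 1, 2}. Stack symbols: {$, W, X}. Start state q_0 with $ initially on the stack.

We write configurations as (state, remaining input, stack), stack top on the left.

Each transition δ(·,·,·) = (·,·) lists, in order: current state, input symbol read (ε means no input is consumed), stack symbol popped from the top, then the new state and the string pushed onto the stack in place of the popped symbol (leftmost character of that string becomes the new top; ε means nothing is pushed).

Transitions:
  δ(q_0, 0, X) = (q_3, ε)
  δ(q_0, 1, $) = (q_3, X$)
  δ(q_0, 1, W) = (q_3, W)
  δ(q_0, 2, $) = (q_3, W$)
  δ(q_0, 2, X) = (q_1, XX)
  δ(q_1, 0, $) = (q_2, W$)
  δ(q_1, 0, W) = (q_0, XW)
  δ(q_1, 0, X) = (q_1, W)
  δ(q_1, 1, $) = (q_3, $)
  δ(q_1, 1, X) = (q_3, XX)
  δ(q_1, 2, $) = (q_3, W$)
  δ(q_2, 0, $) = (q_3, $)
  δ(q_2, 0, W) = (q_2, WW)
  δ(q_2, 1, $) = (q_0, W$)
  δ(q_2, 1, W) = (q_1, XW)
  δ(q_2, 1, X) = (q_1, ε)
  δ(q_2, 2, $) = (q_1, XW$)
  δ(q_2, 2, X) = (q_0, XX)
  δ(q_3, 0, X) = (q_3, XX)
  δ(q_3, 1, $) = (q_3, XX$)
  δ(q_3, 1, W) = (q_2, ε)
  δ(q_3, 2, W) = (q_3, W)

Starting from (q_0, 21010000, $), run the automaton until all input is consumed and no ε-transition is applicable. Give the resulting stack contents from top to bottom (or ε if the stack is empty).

XXXXXX$

(q_0, 21010000, $)
  read 2, top $: go to q_3, push W$ → (q_3, 1010000, W$)
  read 1, top W: go to q_2, push ε → (q_2, 010000, $)
  read 0, top $: go to q_3, push $ → (q_3, 10000, $)
  read 1, top $: go to q_3, push XX$ → (q_3, 0000, XX$)
  read 0, top X: go to q_3, push XX → (q_3, 000, XXX$)
  read 0, top X: go to q_3, push XX → (q_3, 00, XXXX$)
  read 0, top X: go to q_3, push XX → (q_3, 0, XXXXX$)
  read 0, top X: go to q_3, push XX → (q_3, ε, XXXXXX$)
All input consumed in state q_3 with stack XXXXXX$.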